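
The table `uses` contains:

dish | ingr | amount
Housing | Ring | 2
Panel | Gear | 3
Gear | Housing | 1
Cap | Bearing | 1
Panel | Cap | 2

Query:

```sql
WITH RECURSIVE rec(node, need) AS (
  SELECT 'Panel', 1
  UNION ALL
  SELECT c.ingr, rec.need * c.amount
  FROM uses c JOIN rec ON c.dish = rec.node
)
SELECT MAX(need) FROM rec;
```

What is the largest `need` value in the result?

6

Base: (Panel, need=1).
Iteration 1: components of {Panel} -> Cap = 1*2 = 2, Gear = 1*3 = 3.
Iteration 2: components of {Cap,Gear} -> Bearing = 2*1 = 2, Housing = 3*1 = 3.
Iteration 3: components of {Bearing,Housing} -> Ring = 3*2 = 6.
Iteration 4: no further components; recursion stops.
need values: 1, 3, 2, 3, 2, 6; the maximum is 6.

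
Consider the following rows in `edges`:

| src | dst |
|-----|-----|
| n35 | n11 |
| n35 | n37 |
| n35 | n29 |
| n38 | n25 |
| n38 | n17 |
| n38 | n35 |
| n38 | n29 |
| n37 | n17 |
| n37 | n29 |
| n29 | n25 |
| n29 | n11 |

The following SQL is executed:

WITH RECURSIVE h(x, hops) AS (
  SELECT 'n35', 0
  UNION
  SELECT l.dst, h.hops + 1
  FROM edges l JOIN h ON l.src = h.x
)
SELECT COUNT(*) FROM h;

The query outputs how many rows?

Base: (n35, hops=0).
Iteration 1: edges from {n35} -> (n11, hops=1), (n29, hops=1), (n37, hops=1).
Iteration 2: edges from {n11,n29,n37} -> (n11, hops=2), (n17, hops=2), (n25, hops=2), (n29, hops=2).
Iteration 3: edges from {n11,n17,n25,n29} -> (n11, hops=3), (n25, hops=3).
Iteration 4: no outgoing edges from {n11,n25}; recursion stops.
Total rows emitted: 10.

10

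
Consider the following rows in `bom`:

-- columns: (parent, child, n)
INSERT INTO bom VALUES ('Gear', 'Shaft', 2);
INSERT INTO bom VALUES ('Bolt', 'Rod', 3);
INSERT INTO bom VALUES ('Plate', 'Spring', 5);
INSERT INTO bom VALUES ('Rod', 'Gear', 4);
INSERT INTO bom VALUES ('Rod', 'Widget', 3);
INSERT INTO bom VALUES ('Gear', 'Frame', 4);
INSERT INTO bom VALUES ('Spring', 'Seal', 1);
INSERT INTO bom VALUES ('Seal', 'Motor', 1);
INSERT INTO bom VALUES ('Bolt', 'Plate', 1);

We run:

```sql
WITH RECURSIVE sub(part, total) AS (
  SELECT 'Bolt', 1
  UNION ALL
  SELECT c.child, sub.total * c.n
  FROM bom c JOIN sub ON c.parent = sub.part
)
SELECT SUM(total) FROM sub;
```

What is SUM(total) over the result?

Base: (Bolt, total=1).
Iteration 1: components of {Bolt} -> Plate = 1*1 = 1, Rod = 1*3 = 3.
Iteration 2: components of {Plate,Rod} -> Gear = 3*4 = 12, Spring = 1*5 = 5, Widget = 3*3 = 9.
Iteration 3: components of {Gear,Spring,Widget} -> Frame = 12*4 = 48, Seal = 5*1 = 5, Shaft = 12*2 = 24.
Iteration 4: components of {Frame,Seal,Shaft} -> Motor = 5*1 = 5.
Iteration 5: no further components; recursion stops.
SUM(total) = 1 + 3 + 1 + 12 + 9 + 5 + 48 + 24 + 5 + 5 = 113.

113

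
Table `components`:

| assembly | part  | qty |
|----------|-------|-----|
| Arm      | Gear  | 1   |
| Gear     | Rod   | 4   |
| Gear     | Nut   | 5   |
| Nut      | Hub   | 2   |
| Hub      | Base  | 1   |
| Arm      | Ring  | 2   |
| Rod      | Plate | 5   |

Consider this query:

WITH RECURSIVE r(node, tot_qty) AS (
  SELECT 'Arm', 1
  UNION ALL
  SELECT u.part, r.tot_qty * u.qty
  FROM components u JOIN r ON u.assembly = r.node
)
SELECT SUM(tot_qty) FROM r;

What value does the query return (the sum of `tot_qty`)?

Base: (Arm, tot_qty=1).
Iteration 1: components of {Arm} -> Gear = 1*1 = 1, Ring = 1*2 = 2.
Iteration 2: components of {Gear,Ring} -> Nut = 1*5 = 5, Rod = 1*4 = 4.
Iteration 3: components of {Nut,Rod} -> Hub = 5*2 = 10, Plate = 4*5 = 20.
Iteration 4: components of {Hub,Plate} -> Base = 10*1 = 10.
Iteration 5: no further components; recursion stops.
SUM(tot_qty) = 1 + 1 + 2 + 4 + 5 + 20 + 10 + 10 = 53.

53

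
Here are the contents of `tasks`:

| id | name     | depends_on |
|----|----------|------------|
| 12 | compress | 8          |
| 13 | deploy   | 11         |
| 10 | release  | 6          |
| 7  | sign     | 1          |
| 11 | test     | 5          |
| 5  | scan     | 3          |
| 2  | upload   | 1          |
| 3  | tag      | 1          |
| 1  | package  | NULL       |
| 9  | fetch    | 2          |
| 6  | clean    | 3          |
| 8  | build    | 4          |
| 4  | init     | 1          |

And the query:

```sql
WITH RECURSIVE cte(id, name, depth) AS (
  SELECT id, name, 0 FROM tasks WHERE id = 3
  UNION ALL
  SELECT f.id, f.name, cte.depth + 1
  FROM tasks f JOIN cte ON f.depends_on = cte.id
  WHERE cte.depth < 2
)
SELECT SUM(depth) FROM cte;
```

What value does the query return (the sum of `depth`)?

6

Base: id=3 (tag) at depth 0.
Iteration 1: rows with depends_on in {3} -> scan (id 5, depth 1), clean (id 6, depth 1).
Iteration 2: rows with depends_on in {5,6} -> release (id 10, depth 2), test (id 11, depth 2).
Iteration 3: depth < 2 fails for all current rows; recursion stops.
SUM(depth) = 0 + 1 + 1 + 2 + 2 = 6.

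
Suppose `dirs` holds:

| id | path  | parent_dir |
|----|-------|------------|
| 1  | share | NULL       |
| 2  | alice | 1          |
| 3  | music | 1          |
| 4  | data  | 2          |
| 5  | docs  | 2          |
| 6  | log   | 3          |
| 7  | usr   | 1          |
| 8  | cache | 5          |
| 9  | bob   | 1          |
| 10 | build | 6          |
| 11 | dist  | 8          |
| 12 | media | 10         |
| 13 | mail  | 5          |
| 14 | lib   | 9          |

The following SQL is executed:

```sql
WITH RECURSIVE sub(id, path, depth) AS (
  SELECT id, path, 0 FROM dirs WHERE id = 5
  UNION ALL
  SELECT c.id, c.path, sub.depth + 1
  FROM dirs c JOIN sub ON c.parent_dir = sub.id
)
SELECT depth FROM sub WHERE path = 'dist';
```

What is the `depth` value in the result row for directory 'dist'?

2

Base: id=5 (docs) at depth 0.
Iteration 1: rows with parent_dir in {5} -> cache (id 8, depth 1), mail (id 13, depth 1).
Iteration 2: rows with parent_dir in {8,13} -> dist (id 11, depth 2).
Iteration 3: no rows with parent_dir in {11}; recursion stops.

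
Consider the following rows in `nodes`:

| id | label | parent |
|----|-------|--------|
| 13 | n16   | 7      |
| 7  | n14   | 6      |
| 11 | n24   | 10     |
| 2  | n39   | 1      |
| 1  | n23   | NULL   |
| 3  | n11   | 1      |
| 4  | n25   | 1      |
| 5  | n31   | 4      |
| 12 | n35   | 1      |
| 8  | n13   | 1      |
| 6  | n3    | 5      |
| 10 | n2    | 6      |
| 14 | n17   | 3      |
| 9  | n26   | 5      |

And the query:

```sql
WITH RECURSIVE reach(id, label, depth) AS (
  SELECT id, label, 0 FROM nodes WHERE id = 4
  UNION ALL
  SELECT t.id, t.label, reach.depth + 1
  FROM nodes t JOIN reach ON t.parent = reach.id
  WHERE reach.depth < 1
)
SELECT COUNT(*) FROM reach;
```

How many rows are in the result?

2

Base: id=4 (n25) at depth 0.
Iteration 1: rows with parent in {4} -> n31 (id 5, depth 1).
Iteration 2: depth < 1 fails for all current rows; recursion stops.
Total rows emitted: 2.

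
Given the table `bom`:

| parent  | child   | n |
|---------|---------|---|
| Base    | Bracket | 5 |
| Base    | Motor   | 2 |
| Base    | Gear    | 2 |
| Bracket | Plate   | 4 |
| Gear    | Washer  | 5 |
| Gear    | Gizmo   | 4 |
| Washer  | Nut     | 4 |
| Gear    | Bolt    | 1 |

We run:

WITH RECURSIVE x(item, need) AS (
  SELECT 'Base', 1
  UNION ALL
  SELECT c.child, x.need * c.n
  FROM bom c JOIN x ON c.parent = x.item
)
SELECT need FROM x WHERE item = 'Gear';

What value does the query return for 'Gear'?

2

Base: (Base, need=1).
Iteration 1: components of {Base} -> Bracket = 1*5 = 5, Gear = 1*2 = 2, Motor = 1*2 = 2.
Iteration 2: components of {Bracket,Gear,Motor} -> Bolt = 2*1 = 2, Gizmo = 2*4 = 8, Plate = 5*4 = 20, Washer = 2*5 = 10.
Iteration 3: components of {Bolt,Gizmo,Plate,Washer} -> Nut = 10*4 = 40.
Iteration 4: no further components; recursion stops.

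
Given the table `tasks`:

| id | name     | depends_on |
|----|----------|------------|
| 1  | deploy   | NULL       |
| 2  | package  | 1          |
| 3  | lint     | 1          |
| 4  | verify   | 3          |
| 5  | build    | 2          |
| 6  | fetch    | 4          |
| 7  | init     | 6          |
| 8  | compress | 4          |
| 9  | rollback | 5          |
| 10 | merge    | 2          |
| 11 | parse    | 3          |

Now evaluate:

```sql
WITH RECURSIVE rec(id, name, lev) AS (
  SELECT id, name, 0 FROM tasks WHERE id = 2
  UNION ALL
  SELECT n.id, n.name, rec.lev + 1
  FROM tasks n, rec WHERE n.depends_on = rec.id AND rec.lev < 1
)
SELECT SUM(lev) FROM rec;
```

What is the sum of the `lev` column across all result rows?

2

Base: id=2 (package) at lev 0.
Iteration 1: rows with depends_on in {2} -> build (id 5, lev 1), merge (id 10, lev 1).
Iteration 2: lev < 1 fails for all current rows; recursion stops.
SUM(lev) = 0 + 1 + 1 = 2.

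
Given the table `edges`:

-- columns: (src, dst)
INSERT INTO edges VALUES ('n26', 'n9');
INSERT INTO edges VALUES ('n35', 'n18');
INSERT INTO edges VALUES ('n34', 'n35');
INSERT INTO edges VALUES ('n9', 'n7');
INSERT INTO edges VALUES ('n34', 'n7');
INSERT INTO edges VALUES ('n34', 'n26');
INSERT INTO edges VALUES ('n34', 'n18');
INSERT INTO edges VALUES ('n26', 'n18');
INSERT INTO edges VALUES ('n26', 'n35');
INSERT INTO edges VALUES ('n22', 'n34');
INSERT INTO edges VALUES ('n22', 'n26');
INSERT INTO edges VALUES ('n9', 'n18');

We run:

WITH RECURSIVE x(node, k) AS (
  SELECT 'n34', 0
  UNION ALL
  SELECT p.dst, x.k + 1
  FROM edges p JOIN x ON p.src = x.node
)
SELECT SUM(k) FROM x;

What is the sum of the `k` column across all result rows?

Base: (n34, k=0).
Iteration 1: edges from {n34} -> (n18, k=1), (n26, k=1), (n35, k=1), (n7, k=1).
Iteration 2: edges from {n18,n26,n35,n7} -> (n18, k=2) x2, (n35, k=2), (n9, k=2). [UNION ALL keeps all 4 new rows, including repeats]
Iteration 3: edges from {n18,n35,n9} -> (n18, k=3) x2, (n7, k=3). [UNION ALL keeps all 3 new rows, including repeats]
Iteration 4: no outgoing edges from {n18,n7}; recursion stops.
SUM(k) = 0 + 1 + 1 + 1 + 1 + 2 + 2 + 2 + 2 + 3 + 3 + 3 = 21.

21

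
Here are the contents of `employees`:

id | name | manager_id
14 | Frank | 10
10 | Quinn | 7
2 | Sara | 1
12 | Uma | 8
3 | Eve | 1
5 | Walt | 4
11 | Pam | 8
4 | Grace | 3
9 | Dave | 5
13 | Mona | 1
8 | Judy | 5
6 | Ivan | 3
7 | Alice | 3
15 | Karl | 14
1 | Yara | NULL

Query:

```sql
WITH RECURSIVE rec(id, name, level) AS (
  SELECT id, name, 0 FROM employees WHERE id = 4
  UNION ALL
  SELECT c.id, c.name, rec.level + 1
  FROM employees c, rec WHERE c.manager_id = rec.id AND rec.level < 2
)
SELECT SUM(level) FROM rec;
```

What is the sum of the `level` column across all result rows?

Base: id=4 (Grace) at level 0.
Iteration 1: rows with manager_id in {4} -> Walt (id 5, level 1).
Iteration 2: rows with manager_id in {5} -> Judy (id 8, level 2), Dave (id 9, level 2).
Iteration 3: level < 2 fails for all current rows; recursion stops.
SUM(level) = 0 + 1 + 2 + 2 = 5.

5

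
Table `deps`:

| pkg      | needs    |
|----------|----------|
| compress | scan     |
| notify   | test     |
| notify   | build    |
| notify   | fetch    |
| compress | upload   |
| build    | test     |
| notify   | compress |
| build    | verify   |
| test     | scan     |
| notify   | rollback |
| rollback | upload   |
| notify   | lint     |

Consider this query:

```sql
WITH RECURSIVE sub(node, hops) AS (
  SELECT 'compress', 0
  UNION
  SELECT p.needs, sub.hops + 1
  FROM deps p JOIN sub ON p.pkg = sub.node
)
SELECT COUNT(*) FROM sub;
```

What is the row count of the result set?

Base: (compress, hops=0).
Iteration 1: edges from {compress} -> (scan, hops=1), (upload, hops=1).
Iteration 2: no outgoing edges from {scan,upload}; recursion stops.
Total rows emitted: 3.

3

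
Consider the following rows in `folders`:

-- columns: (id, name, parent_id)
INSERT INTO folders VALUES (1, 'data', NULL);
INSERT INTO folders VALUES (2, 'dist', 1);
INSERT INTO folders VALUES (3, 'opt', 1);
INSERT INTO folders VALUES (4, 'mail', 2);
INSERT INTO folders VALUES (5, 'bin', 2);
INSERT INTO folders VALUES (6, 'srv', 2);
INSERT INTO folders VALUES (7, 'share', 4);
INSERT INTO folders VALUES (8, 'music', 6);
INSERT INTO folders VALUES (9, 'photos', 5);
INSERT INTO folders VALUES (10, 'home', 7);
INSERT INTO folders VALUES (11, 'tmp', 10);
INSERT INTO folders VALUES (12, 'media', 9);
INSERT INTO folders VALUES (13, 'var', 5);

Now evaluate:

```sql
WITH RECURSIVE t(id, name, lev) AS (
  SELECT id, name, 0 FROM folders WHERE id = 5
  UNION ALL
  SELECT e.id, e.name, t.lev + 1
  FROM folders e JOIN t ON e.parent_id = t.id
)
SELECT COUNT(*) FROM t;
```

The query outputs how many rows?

4

Base: id=5 (bin) at lev 0.
Iteration 1: rows with parent_id in {5} -> photos (id 9, lev 1), var (id 13, lev 1).
Iteration 2: rows with parent_id in {9,13} -> media (id 12, lev 2).
Iteration 3: no rows with parent_id in {12}; recursion stops.
Total rows emitted: 4.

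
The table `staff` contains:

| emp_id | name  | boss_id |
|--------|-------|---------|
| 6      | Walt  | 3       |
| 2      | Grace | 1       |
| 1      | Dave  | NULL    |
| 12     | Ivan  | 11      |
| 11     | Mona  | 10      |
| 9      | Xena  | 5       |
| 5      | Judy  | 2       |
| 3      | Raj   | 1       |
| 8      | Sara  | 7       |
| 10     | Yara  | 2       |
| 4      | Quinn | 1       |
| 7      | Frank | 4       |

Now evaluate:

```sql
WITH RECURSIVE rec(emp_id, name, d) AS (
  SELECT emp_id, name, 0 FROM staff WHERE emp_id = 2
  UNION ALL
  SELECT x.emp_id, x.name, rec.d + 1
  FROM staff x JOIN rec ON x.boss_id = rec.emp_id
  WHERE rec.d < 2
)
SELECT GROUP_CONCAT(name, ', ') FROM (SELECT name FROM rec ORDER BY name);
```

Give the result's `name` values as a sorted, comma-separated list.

Grace, Judy, Mona, Xena, Yara

Base: emp_id=2 (Grace) at d 0.
Iteration 1: rows with boss_id in {2} -> Judy (id 5, d 1), Yara (id 10, d 1).
Iteration 2: rows with boss_id in {5,10} -> Xena (id 9, d 2), Mona (id 11, d 2).
Iteration 3: d < 2 fails for all current rows; recursion stops.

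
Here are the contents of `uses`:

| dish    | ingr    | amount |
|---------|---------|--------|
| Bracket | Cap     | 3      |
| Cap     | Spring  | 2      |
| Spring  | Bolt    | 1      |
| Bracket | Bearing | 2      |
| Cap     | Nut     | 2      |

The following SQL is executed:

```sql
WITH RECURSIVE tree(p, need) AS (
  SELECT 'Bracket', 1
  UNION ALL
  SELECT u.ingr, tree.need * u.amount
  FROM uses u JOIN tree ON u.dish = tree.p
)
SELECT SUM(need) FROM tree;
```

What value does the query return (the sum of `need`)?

24

Base: (Bracket, need=1).
Iteration 1: components of {Bracket} -> Bearing = 1*2 = 2, Cap = 1*3 = 3.
Iteration 2: components of {Bearing,Cap} -> Nut = 3*2 = 6, Spring = 3*2 = 6.
Iteration 3: components of {Nut,Spring} -> Bolt = 6*1 = 6.
Iteration 4: no further components; recursion stops.
SUM(need) = 1 + 3 + 2 + 6 + 6 + 6 = 24.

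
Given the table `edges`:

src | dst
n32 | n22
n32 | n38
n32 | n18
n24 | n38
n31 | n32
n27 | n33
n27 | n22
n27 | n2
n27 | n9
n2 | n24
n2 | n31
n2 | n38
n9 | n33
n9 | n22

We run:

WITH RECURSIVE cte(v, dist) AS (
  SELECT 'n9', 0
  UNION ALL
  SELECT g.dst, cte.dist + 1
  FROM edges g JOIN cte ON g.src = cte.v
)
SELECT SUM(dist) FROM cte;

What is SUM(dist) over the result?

Base: (n9, dist=0).
Iteration 1: edges from {n9} -> (n22, dist=1), (n33, dist=1).
Iteration 2: no outgoing edges from {n22,n33}; recursion stops.
SUM(dist) = 0 + 1 + 1 = 2.

2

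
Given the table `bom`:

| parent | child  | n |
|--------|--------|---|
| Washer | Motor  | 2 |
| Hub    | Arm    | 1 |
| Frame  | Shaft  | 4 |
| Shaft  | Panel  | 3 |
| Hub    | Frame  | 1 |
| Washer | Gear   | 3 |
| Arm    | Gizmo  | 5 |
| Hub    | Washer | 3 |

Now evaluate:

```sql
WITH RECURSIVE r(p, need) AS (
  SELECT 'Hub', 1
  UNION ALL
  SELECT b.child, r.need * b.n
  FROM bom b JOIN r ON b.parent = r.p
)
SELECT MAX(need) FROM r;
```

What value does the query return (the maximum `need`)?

12

Base: (Hub, need=1).
Iteration 1: components of {Hub} -> Arm = 1*1 = 1, Frame = 1*1 = 1, Washer = 1*3 = 3.
Iteration 2: components of {Arm,Frame,Washer} -> Gear = 3*3 = 9, Gizmo = 1*5 = 5, Motor = 3*2 = 6, Shaft = 1*4 = 4.
Iteration 3: components of {Gear,Gizmo,Motor,Shaft} -> Panel = 4*3 = 12.
Iteration 4: no further components; recursion stops.
need values: 1, 1, 3, 1, 5, 6, 9, 4, 12; the maximum is 12.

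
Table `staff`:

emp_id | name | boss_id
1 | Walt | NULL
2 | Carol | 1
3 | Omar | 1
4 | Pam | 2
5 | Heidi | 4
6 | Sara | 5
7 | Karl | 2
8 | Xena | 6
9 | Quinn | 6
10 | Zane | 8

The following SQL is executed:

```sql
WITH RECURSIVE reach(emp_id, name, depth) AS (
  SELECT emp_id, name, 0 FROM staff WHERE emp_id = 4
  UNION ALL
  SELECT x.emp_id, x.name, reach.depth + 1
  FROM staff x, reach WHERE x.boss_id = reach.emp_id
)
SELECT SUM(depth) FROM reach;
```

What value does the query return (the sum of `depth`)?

13

Base: emp_id=4 (Pam) at depth 0.
Iteration 1: rows with boss_id in {4} -> Heidi (id 5, depth 1).
Iteration 2: rows with boss_id in {5} -> Sara (id 6, depth 2).
Iteration 3: rows with boss_id in {6} -> Xena (id 8, depth 3), Quinn (id 9, depth 3).
Iteration 4: rows with boss_id in {8,9} -> Zane (id 10, depth 4).
Iteration 5: no rows with boss_id in {10}; recursion stops.
SUM(depth) = 0 + 1 + 2 + 3 + 3 + 4 = 13.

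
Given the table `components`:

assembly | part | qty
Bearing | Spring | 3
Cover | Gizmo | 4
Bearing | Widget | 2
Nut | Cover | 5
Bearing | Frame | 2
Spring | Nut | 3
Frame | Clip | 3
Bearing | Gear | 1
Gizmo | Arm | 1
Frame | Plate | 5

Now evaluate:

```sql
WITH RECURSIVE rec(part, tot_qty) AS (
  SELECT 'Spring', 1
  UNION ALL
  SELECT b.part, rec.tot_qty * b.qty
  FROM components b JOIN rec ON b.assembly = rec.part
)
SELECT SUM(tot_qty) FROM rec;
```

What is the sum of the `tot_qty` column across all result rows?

Base: (Spring, tot_qty=1).
Iteration 1: components of {Spring} -> Nut = 1*3 = 3.
Iteration 2: components of {Nut} -> Cover = 3*5 = 15.
Iteration 3: components of {Cover} -> Gizmo = 15*4 = 60.
Iteration 4: components of {Gizmo} -> Arm = 60*1 = 60.
Iteration 5: no further components; recursion stops.
SUM(tot_qty) = 1 + 3 + 15 + 60 + 60 = 139.

139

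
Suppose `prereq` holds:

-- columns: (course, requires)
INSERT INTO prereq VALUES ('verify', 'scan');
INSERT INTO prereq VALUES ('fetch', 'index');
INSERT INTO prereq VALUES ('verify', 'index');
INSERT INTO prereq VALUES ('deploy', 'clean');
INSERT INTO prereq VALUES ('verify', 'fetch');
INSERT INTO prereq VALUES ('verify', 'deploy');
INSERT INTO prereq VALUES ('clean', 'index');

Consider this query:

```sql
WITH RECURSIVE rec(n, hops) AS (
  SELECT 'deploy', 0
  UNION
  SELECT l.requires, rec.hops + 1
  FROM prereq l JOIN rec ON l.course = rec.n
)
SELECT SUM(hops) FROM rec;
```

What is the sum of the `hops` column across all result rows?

Base: (deploy, hops=0).
Iteration 1: edges from {deploy} -> (clean, hops=1).
Iteration 2: edges from {clean} -> (index, hops=2).
Iteration 3: no outgoing edges from {index}; recursion stops.
SUM(hops) = 0 + 1 + 2 = 3.

3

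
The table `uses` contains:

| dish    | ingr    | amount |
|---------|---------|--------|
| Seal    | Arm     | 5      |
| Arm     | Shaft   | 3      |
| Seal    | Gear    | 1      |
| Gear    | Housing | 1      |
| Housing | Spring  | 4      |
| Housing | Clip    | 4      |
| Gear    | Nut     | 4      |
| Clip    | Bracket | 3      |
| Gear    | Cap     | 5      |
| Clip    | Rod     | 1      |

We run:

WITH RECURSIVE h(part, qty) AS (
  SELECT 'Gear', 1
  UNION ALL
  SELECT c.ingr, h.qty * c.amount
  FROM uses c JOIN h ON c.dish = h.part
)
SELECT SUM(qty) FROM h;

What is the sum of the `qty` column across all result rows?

Base: (Gear, qty=1).
Iteration 1: components of {Gear} -> Cap = 1*5 = 5, Housing = 1*1 = 1, Nut = 1*4 = 4.
Iteration 2: components of {Cap,Housing,Nut} -> Clip = 1*4 = 4, Spring = 1*4 = 4.
Iteration 3: components of {Clip,Spring} -> Bracket = 4*3 = 12, Rod = 4*1 = 4.
Iteration 4: no further components; recursion stops.
SUM(qty) = 1 + 1 + 4 + 5 + 4 + 4 + 12 + 4 = 35.

35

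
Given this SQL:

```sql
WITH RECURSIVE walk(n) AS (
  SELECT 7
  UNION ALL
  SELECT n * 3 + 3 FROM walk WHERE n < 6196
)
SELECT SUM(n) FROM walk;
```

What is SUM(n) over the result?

Base: n=7.
Iteration 1: 7 < 6196 holds -> n = 7 * 3 + 3 = 24.
Iteration 2: 24 < 6196 holds -> n = 24 * 3 + 3 = 75.
Iteration 3: 75 < 6196 holds -> n = 75 * 3 + 3 = 228.
Iteration 4: 228 < 6196 holds -> n = 228 * 3 + 3 = 687.
Iteration 5: 687 < 6196 holds -> n = 687 * 3 + 3 = 2064.
Iteration 6: 2064 < 6196 holds -> n = 2064 * 3 + 3 = 6195.
Iteration 7: 6195 < 6196 holds -> n = 6195 * 3 + 3 = 18588.
Iteration 8: 18588 < 6196 fails; recursion stops.
SUM(n) = 7 + 24 + 75 + 228 + 687 + 2064 + 6195 + 18588 = 27868.

27868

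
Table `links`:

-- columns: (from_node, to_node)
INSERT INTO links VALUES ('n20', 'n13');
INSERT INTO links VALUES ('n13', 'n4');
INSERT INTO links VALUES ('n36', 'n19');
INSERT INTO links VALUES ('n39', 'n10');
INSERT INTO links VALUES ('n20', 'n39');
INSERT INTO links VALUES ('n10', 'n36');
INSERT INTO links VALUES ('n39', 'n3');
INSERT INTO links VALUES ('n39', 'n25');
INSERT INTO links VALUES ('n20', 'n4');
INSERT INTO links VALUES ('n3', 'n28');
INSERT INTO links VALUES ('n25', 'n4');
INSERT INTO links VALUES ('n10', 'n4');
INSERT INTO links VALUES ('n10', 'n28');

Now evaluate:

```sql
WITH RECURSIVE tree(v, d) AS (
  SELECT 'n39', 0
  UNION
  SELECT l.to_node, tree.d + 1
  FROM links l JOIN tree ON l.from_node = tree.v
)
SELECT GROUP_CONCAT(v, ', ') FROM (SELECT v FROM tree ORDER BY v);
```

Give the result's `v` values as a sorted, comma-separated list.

n10, n19, n25, n28, n3, n36, n39, n4

Base: (n39, d=0).
Iteration 1: edges from {n39} -> (n10, d=1), (n25, d=1), (n3, d=1).
Iteration 2: edges from {n10,n25,n3} -> (n28, d=2), (n36, d=2), (n4, d=2). [UNION drops 2 duplicate row(s)]
Iteration 3: edges from {n28,n36,n4} -> (n19, d=3).
Iteration 4: no outgoing edges from {n19}; recursion stops.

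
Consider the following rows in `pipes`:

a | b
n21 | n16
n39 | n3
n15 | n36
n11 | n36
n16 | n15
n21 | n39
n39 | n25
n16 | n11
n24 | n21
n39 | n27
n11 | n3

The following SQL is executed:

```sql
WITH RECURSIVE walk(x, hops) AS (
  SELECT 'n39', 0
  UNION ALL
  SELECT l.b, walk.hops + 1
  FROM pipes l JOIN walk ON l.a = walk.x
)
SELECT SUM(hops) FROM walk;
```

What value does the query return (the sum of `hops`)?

Base: (n39, hops=0).
Iteration 1: edges from {n39} -> (n25, hops=1), (n27, hops=1), (n3, hops=1).
Iteration 2: no outgoing edges from {n25,n27,n3}; recursion stops.
SUM(hops) = 0 + 1 + 1 + 1 = 3.

3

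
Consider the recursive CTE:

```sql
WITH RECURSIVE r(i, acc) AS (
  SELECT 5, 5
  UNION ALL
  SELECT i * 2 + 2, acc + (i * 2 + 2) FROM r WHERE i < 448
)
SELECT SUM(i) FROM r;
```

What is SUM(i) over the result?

1769

Base: i=5, acc=5.
Iteration 1: 5 < 448 holds -> i = 5 * 2 + 2 = 12, acc = 5 + 12 = 17.
Iteration 2: 12 < 448 holds -> i = 12 * 2 + 2 = 26, acc = 17 + 26 = 43.
Iteration 3: 26 < 448 holds -> i = 26 * 2 + 2 = 54, acc = 43 + 54 = 97.
Iteration 4: 54 < 448 holds -> i = 54 * 2 + 2 = 110, acc = 97 + 110 = 207.
Iteration 5: 110 < 448 holds -> i = 110 * 2 + 2 = 222, acc = 207 + 222 = 429.
Iteration 6: 222 < 448 holds -> i = 222 * 2 + 2 = 446, acc = 429 + 446 = 875.
Iteration 7: 446 < 448 holds -> i = 446 * 2 + 2 = 894, acc = 875 + 894 = 1769.
Iteration 8: 894 < 448 fails; recursion stops.
SUM(i) = 5 + 12 + 26 + 54 + 110 + 222 + 446 + 894 = 1769.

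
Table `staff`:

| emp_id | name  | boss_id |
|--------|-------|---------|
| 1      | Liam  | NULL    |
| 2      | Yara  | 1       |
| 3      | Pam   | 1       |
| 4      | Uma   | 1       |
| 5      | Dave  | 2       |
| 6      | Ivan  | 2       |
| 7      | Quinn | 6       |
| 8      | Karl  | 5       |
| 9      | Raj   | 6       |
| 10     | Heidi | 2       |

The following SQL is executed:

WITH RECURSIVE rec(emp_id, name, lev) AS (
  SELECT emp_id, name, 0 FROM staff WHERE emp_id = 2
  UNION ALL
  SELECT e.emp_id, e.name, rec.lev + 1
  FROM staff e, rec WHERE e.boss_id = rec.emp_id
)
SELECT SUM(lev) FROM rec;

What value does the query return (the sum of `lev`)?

Base: emp_id=2 (Yara) at lev 0.
Iteration 1: rows with boss_id in {2} -> Dave (id 5, lev 1), Ivan (id 6, lev 1), Heidi (id 10, lev 1).
Iteration 2: rows with boss_id in {5,6,10} -> Quinn (id 7, lev 2), Karl (id 8, lev 2), Raj (id 9, lev 2).
Iteration 3: no rows with boss_id in {7,8,9}; recursion stops.
SUM(lev) = 0 + 1 + 1 + 1 + 2 + 2 + 2 = 9.

9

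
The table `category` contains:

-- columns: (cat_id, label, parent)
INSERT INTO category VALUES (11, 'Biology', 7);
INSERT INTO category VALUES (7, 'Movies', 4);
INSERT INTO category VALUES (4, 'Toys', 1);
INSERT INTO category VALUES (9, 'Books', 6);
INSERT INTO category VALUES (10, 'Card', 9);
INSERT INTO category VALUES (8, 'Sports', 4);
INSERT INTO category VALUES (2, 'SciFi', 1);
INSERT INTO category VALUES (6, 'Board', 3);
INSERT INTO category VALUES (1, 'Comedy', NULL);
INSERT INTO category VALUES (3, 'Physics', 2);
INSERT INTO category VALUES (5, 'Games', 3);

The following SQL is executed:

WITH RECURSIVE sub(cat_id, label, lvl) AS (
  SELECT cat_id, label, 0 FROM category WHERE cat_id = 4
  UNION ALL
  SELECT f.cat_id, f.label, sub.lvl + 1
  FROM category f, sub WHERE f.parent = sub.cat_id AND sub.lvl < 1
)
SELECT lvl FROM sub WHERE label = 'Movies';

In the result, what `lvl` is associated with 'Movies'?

Base: cat_id=4 (Toys) at lvl 0.
Iteration 1: rows with parent in {4} -> Movies (id 7, lvl 1), Sports (id 8, lvl 1).
Iteration 2: lvl < 1 fails for all current rows; recursion stops.

1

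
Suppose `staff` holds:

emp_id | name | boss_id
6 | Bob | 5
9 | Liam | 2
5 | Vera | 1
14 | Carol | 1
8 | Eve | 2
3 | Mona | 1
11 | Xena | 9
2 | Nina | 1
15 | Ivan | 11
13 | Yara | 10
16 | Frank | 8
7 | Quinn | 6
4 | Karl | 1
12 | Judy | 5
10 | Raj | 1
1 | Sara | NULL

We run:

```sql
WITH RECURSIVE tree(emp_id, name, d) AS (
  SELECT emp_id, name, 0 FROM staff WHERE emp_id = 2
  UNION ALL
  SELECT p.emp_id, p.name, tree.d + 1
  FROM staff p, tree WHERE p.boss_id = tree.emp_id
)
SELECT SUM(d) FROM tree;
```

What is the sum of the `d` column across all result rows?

9

Base: emp_id=2 (Nina) at d 0.
Iteration 1: rows with boss_id in {2} -> Eve (id 8, d 1), Liam (id 9, d 1).
Iteration 2: rows with boss_id in {8,9} -> Xena (id 11, d 2), Frank (id 16, d 2).
Iteration 3: rows with boss_id in {11,16} -> Ivan (id 15, d 3).
Iteration 4: no rows with boss_id in {15}; recursion stops.
SUM(d) = 0 + 1 + 1 + 2 + 2 + 3 = 9.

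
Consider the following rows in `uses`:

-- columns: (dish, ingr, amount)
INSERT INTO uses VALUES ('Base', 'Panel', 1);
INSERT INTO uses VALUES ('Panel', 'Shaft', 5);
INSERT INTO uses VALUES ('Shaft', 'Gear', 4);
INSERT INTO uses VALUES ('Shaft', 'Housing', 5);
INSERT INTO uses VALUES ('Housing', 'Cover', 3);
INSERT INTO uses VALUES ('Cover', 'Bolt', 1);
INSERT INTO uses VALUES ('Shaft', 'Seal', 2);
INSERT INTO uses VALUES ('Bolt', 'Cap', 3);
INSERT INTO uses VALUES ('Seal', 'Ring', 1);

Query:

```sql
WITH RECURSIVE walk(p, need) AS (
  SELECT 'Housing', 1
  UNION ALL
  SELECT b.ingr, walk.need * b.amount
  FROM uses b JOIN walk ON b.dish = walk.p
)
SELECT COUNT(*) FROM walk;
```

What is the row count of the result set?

4

Base: (Housing, need=1).
Iteration 1: components of {Housing} -> Cover = 1*3 = 3.
Iteration 2: components of {Cover} -> Bolt = 3*1 = 3.
Iteration 3: components of {Bolt} -> Cap = 3*3 = 9.
Iteration 4: no further components; recursion stops.
Total rows emitted: 4.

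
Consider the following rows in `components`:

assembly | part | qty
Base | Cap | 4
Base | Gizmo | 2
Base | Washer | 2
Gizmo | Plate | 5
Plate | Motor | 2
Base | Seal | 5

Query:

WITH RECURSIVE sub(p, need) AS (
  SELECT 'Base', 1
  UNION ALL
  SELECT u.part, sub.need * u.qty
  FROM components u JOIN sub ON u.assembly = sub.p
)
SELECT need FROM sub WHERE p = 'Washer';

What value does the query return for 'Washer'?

2

Base: (Base, need=1).
Iteration 1: components of {Base} -> Cap = 1*4 = 4, Gizmo = 1*2 = 2, Seal = 1*5 = 5, Washer = 1*2 = 2.
Iteration 2: components of {Cap,Gizmo,Seal,Washer} -> Plate = 2*5 = 10.
Iteration 3: components of {Plate} -> Motor = 10*2 = 20.
Iteration 4: no further components; recursion stops.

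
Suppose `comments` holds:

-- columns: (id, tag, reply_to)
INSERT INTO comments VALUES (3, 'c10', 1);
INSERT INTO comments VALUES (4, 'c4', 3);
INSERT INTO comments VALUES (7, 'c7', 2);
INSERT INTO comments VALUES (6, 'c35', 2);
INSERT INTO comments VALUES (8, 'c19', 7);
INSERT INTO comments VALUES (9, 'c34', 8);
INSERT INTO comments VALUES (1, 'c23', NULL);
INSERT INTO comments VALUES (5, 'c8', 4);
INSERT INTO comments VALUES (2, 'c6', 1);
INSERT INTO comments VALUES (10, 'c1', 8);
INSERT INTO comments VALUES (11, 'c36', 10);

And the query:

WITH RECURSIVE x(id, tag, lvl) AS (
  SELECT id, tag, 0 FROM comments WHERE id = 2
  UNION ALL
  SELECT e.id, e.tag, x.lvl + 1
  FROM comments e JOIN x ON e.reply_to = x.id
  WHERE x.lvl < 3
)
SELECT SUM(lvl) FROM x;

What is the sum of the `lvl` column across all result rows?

Base: id=2 (c6) at lvl 0.
Iteration 1: rows with reply_to in {2} -> c35 (id 6, lvl 1), c7 (id 7, lvl 1).
Iteration 2: rows with reply_to in {6,7} -> c19 (id 8, lvl 2).
Iteration 3: rows with reply_to in {8} -> c34 (id 9, lvl 3), c1 (id 10, lvl 3).
Iteration 4: lvl < 3 fails for all current rows; recursion stops.
SUM(lvl) = 0 + 1 + 1 + 2 + 3 + 3 = 10.

10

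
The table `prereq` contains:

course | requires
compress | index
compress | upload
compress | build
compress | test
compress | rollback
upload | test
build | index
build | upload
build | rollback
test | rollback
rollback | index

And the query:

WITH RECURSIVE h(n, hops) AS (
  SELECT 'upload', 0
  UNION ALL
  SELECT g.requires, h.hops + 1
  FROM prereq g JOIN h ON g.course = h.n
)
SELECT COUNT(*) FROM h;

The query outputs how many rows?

Base: (upload, hops=0).
Iteration 1: edges from {upload} -> (test, hops=1).
Iteration 2: edges from {test} -> (rollback, hops=2).
Iteration 3: edges from {rollback} -> (index, hops=3).
Iteration 4: no outgoing edges from {index}; recursion stops.
Total rows emitted: 4.

4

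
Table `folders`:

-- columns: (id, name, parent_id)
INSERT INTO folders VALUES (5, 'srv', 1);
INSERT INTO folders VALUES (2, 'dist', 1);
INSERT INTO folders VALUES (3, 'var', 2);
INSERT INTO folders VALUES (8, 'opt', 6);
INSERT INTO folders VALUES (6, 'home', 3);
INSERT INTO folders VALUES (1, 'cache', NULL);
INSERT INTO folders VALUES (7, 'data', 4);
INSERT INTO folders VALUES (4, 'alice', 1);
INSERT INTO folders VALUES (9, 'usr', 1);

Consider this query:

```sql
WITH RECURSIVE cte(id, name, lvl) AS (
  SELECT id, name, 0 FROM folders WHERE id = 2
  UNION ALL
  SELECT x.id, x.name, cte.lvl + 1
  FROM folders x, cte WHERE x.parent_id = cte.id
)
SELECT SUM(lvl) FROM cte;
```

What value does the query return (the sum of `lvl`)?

6

Base: id=2 (dist) at lvl 0.
Iteration 1: rows with parent_id in {2} -> var (id 3, lvl 1).
Iteration 2: rows with parent_id in {3} -> home (id 6, lvl 2).
Iteration 3: rows with parent_id in {6} -> opt (id 8, lvl 3).
Iteration 4: no rows with parent_id in {8}; recursion stops.
SUM(lvl) = 0 + 1 + 2 + 3 = 6.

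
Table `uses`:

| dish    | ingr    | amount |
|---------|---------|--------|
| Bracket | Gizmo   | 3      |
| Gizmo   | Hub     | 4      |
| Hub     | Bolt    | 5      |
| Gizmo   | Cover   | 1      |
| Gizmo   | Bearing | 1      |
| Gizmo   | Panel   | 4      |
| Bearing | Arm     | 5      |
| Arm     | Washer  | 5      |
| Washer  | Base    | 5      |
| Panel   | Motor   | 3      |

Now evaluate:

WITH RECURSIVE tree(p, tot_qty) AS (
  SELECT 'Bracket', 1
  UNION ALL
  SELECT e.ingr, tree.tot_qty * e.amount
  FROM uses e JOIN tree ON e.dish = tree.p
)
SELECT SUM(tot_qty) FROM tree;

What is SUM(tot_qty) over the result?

Base: (Bracket, tot_qty=1).
Iteration 1: components of {Bracket} -> Gizmo = 1*3 = 3.
Iteration 2: components of {Gizmo} -> Bearing = 3*1 = 3, Cover = 3*1 = 3, Hub = 3*4 = 12, Panel = 3*4 = 12.
Iteration 3: components of {Bearing,Cover,Hub,Panel} -> Arm = 3*5 = 15, Bolt = 12*5 = 60, Motor = 12*3 = 36.
Iteration 4: components of {Arm,Bolt,Motor} -> Washer = 15*5 = 75.
Iteration 5: components of {Washer} -> Base = 75*5 = 375.
Iteration 6: no further components; recursion stops.
SUM(tot_qty) = 1 + 3 + 12 + 3 + 3 + 12 + 60 + 15 + 36 + 75 + 375 = 595.

595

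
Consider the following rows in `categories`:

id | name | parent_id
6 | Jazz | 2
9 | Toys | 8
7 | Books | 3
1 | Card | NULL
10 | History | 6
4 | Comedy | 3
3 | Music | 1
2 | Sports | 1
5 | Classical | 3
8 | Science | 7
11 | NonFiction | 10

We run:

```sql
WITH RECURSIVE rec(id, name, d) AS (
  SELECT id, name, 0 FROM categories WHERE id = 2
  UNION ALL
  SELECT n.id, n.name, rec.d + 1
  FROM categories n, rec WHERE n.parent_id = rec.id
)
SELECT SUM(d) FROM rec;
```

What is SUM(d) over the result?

6

Base: id=2 (Sports) at d 0.
Iteration 1: rows with parent_id in {2} -> Jazz (id 6, d 1).
Iteration 2: rows with parent_id in {6} -> History (id 10, d 2).
Iteration 3: rows with parent_id in {10} -> NonFiction (id 11, d 3).
Iteration 4: no rows with parent_id in {11}; recursion stops.
SUM(d) = 0 + 1 + 2 + 3 = 6.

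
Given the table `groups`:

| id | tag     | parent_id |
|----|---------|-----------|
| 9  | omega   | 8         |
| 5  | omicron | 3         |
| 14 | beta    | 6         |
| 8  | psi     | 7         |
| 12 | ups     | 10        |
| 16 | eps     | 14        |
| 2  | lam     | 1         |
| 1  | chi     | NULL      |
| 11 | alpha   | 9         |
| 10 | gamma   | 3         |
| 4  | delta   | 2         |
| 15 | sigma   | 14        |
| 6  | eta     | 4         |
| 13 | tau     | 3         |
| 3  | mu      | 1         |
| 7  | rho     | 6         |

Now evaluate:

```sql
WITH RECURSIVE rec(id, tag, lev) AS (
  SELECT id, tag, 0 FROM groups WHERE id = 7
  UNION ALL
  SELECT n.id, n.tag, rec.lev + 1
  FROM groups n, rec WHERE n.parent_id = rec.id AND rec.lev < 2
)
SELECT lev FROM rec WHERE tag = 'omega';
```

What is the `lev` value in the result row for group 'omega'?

Base: id=7 (rho) at lev 0.
Iteration 1: rows with parent_id in {7} -> psi (id 8, lev 1).
Iteration 2: rows with parent_id in {8} -> omega (id 9, lev 2).
Iteration 3: lev < 2 fails for all current rows; recursion stops.

2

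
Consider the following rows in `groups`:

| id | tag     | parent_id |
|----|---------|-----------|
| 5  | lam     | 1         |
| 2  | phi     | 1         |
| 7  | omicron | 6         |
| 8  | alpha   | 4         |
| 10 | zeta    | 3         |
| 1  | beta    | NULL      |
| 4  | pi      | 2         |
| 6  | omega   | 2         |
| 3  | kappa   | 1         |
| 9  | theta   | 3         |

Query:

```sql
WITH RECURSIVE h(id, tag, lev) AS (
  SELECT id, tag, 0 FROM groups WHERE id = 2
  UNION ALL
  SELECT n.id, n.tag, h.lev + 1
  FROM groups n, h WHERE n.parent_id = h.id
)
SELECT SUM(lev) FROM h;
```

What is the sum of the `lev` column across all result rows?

Base: id=2 (phi) at lev 0.
Iteration 1: rows with parent_id in {2} -> pi (id 4, lev 1), omega (id 6, lev 1).
Iteration 2: rows with parent_id in {4,6} -> omicron (id 7, lev 2), alpha (id 8, lev 2).
Iteration 3: no rows with parent_id in {7,8}; recursion stops.
SUM(lev) = 0 + 1 + 1 + 2 + 2 = 6.

6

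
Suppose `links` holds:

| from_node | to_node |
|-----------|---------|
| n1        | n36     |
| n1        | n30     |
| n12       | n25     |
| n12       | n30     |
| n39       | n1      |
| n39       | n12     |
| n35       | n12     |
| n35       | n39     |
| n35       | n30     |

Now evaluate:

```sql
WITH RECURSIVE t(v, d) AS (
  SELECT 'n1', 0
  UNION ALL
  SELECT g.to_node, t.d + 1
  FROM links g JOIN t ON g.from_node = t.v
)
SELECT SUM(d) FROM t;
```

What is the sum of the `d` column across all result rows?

Base: (n1, d=0).
Iteration 1: edges from {n1} -> (n30, d=1), (n36, d=1).
Iteration 2: no outgoing edges from {n30,n36}; recursion stops.
SUM(d) = 0 + 1 + 1 = 2.

2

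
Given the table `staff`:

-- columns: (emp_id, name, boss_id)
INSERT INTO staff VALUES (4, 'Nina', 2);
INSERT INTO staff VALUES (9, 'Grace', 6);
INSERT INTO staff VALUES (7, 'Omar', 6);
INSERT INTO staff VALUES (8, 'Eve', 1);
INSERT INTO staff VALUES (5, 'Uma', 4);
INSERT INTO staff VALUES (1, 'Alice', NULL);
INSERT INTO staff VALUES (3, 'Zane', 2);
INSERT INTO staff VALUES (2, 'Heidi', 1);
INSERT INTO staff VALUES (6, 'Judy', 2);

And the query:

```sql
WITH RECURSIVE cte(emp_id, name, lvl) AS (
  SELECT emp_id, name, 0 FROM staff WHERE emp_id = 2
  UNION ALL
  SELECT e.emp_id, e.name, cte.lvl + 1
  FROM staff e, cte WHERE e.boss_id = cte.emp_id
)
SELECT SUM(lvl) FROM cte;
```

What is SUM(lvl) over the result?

9

Base: emp_id=2 (Heidi) at lvl 0.
Iteration 1: rows with boss_id in {2} -> Zane (id 3, lvl 1), Nina (id 4, lvl 1), Judy (id 6, lvl 1).
Iteration 2: rows with boss_id in {3,4,6} -> Uma (id 5, lvl 2), Omar (id 7, lvl 2), Grace (id 9, lvl 2).
Iteration 3: no rows with boss_id in {5,7,9}; recursion stops.
SUM(lvl) = 0 + 1 + 1 + 1 + 2 + 2 + 2 = 9.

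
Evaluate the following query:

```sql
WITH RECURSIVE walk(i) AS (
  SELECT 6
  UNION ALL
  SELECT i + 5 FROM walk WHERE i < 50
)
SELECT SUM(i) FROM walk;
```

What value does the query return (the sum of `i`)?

285

Base: i=6.
Iteration 1: 6 < 50 holds -> i = 6 + 5 = 11.
Iteration 2: 11 < 50 holds -> i = 11 + 5 = 16.
Iteration 3: 16 < 50 holds -> i = 16 + 5 = 21.
Iteration 4: 21 < 50 holds -> i = 21 + 5 = 26.
Iteration 5: 26 < 50 holds -> i = 26 + 5 = 31.
Iteration 6: 31 < 50 holds -> i = 31 + 5 = 36.
Iteration 7: 36 < 50 holds -> i = 36 + 5 = 41.
Iteration 8: 41 < 50 holds -> i = 41 + 5 = 46.
Iteration 9: 46 < 50 holds -> i = 46 + 5 = 51.
Iteration 10: 51 < 50 fails; recursion stops.
SUM(i) = 6 + 11 + 16 + 21 + 26 + 31 + 36 + 41 + 46 + 51 = 285.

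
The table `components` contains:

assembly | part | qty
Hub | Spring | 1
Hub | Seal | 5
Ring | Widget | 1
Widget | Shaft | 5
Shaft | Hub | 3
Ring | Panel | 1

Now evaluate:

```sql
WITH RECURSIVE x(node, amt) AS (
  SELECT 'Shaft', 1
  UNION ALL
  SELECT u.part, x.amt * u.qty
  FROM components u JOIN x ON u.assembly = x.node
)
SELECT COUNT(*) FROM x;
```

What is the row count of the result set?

Base: (Shaft, amt=1).
Iteration 1: components of {Shaft} -> Hub = 1*3 = 3.
Iteration 2: components of {Hub} -> Seal = 3*5 = 15, Spring = 3*1 = 3.
Iteration 3: no further components; recursion stops.
Total rows emitted: 4.

4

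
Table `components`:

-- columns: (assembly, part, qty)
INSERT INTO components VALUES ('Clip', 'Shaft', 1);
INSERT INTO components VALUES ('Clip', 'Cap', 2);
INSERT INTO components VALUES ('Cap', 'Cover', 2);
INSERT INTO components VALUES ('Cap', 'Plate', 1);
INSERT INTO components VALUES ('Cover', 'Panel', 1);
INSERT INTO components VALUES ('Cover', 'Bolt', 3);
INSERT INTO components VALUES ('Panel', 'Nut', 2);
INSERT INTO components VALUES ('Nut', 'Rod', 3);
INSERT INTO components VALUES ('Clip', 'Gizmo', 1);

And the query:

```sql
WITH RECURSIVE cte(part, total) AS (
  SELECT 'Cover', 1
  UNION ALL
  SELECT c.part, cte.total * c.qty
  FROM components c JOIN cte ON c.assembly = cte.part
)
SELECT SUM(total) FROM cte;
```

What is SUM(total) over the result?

13

Base: (Cover, total=1).
Iteration 1: components of {Cover} -> Bolt = 1*3 = 3, Panel = 1*1 = 1.
Iteration 2: components of {Bolt,Panel} -> Nut = 1*2 = 2.
Iteration 3: components of {Nut} -> Rod = 2*3 = 6.
Iteration 4: no further components; recursion stops.
SUM(total) = 1 + 1 + 3 + 2 + 6 = 13.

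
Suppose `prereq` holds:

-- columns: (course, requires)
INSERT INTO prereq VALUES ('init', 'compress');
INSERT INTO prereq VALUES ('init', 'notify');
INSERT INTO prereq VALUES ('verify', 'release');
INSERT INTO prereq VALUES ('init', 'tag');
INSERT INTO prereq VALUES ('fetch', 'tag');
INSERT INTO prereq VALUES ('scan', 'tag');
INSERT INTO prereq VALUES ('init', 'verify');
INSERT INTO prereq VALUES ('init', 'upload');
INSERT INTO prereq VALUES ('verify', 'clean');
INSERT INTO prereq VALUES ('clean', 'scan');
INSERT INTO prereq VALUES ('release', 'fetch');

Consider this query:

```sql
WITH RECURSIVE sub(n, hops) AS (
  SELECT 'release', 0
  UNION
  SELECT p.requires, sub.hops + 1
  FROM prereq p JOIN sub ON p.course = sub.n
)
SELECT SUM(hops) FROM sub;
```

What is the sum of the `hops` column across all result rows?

3

Base: (release, hops=0).
Iteration 1: edges from {release} -> (fetch, hops=1).
Iteration 2: edges from {fetch} -> (tag, hops=2).
Iteration 3: no outgoing edges from {tag}; recursion stops.
SUM(hops) = 0 + 1 + 2 = 3.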